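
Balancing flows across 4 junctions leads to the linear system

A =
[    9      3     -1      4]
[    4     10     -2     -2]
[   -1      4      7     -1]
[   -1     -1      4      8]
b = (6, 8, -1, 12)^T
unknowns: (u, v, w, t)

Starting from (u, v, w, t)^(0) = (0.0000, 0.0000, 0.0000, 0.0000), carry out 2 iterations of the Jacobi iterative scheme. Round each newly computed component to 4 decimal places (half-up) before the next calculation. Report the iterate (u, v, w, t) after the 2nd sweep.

(-0.2825, 0.8047, -0.2905, 1.7548)

Iteration 1:
  u = (6 - (3)·0.0000 - (-1)·0.0000 - (4)·0.0000) / (9) = 0.6667
  v = (8 - (4)·0.0000 - (-2)·0.0000 - (-2)·0.0000) / (10) = 0.8000
  w = (-1 - (-1)·0.0000 - (4)·0.0000 - (-1)·0.0000) / (7) = -0.1429
  t = (12 - (-1)·0.0000 - (-1)·0.0000 - (4)·0.0000) / (8) = 1.5000
Iteration 2:
  u = (6 - (3)·0.8000 - (-1)·-0.1429 - (4)·1.5000) / (9) = -0.2825
  v = (8 - (4)·0.6667 - (-2)·-0.1429 - (-2)·1.5000) / (10) = 0.8047
  w = (-1 - (-1)·0.6667 - (4)·0.8000 - (-1)·1.5000) / (7) = -0.2905
  t = (12 - (-1)·0.6667 - (-1)·0.8000 - (4)·-0.1429) / (8) = 1.7548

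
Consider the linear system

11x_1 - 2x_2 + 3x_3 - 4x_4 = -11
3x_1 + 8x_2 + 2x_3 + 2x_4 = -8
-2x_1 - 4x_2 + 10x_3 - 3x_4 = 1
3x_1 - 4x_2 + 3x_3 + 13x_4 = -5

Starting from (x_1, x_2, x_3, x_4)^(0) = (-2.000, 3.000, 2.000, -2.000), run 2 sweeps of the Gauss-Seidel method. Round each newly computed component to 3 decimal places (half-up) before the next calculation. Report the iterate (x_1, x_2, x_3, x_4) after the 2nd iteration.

Iteration 1:
  x_1 = (-11 - (-2)·3.000 - (3)·2.000 - (-4)·-2.000) / (11) = -1.727
  x_2 = (-8 - (3)·-1.727 - (2)·2.000 - (2)·-2.000) / (8) = -0.352
  x_3 = (1 - (-2)·-1.727 - (-4)·-0.352 - (-3)·-2.000) / (10) = -0.986
  x_4 = (-5 - (3)·-1.727 - (-4)·-0.352 - (3)·-0.986) / (13) = 0.133
Iteration 2:
  x_1 = (-11 - (-2)·-0.352 - (3)·-0.986 - (-4)·0.133) / (11) = -0.747
  x_2 = (-8 - (3)·-0.747 - (2)·-0.986 - (2)·0.133) / (8) = -0.507
  x_3 = (1 - (-2)·-0.747 - (-4)·-0.507 - (-3)·0.133) / (10) = -0.212
  x_4 = (-5 - (3)·-0.747 - (-4)·-0.507 - (3)·-0.212) / (13) = -0.319

(-0.747, -0.507, -0.212, -0.319)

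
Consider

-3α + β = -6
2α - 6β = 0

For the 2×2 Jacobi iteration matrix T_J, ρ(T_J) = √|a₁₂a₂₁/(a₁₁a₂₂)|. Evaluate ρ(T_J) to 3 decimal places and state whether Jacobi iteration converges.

a₁₂a₂₁/(a₁₁a₂₂) = (1)·(2) / ((-3)·(-6)) = 0.111111
ρ = √|0.111111| = √0.111111 = 0.333
ρ < 1, so Jacobi converges

0.333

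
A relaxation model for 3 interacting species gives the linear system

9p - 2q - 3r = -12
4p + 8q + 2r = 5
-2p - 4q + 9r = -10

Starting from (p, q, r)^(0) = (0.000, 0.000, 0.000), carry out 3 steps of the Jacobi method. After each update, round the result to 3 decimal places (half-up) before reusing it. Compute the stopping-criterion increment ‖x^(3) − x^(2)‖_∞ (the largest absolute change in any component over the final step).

Iteration 1:
  p = (-12 - (-2)·0.000 - (-3)·0.000) / (9) = -1.333
  q = (5 - (4)·0.000 - (2)·0.000) / (8) = 0.625
  r = (-10 - (-2)·0.000 - (-4)·0.000) / (9) = -1.111
Iteration 2:
  p = (-12 - (-2)·0.625 - (-3)·-1.111) / (9) = -1.565
  q = (5 - (4)·-1.333 - (2)·-1.111) / (8) = 1.569
  r = (-10 - (-2)·-1.333 - (-4)·0.625) / (9) = -1.130
Iteration 3:
  p = (-12 - (-2)·1.569 - (-3)·-1.130) / (9) = -1.361
  q = (5 - (4)·-1.565 - (2)·-1.130) / (8) = 1.690
  r = (-10 - (-2)·-1.565 - (-4)·1.569) / (9) = -0.762
Change: (0.204, 0.121, 0.368) → max |·| = 0.368

0.368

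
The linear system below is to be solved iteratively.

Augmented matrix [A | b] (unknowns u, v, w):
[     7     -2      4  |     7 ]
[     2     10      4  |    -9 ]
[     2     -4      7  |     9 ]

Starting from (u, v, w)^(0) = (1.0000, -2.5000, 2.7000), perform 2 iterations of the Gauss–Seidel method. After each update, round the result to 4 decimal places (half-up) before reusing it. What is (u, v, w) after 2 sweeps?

Iteration 1:
  u = (7 - (-2)·-2.5000 - (4)·2.7000) / (7) = -1.2571
  v = (-9 - (2)·-1.2571 - (4)·2.7000) / (10) = -1.7286
  w = (9 - (2)·-1.2571 - (-4)·-1.7286) / (7) = 0.6571
Iteration 2:
  u = (7 - (-2)·-1.7286 - (4)·0.6571) / (7) = 0.1306
  v = (-9 - (2)·0.1306 - (4)·0.6571) / (10) = -1.1890
  w = (9 - (2)·0.1306 - (-4)·-1.1890) / (7) = 0.5690

(0.1306, -1.1890, 0.5690)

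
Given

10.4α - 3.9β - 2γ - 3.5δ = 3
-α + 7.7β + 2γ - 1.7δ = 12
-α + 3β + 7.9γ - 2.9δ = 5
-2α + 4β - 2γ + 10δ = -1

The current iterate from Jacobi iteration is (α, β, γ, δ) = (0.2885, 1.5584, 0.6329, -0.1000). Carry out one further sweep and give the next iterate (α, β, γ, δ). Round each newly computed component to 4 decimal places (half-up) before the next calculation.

(0.9609, 1.4094, 0.0409, -0.5391)

One sweep:
  α = (3 - (-3.9)·1.5584 - (-2)·0.6329 - (-3.5)·-0.1000) / (10.4) = 0.9609
  β = (12 - (-1)·0.2885 - (2)·0.6329 - (-1.7)·-0.1000) / (7.7) = 1.4094
  γ = (5 - (-1)·0.2885 - (3)·1.5584 - (-2.9)·-0.1000) / (7.9) = 0.0409
  δ = (-1 - (-2)·0.2885 - (4)·1.5584 - (-2)·0.6329) / (10) = -0.5391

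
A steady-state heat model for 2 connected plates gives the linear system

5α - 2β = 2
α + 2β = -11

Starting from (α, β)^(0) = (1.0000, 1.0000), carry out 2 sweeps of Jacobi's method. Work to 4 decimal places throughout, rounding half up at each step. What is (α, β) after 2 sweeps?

(-2.0000, -5.9000)

Iteration 1:
  α = (2 - (-2)·1.0000) / (5) = 0.8000
  β = (-11 - (1)·1.0000) / (2) = -6.0000
Iteration 2:
  α = (2 - (-2)·-6.0000) / (5) = -2.0000
  β = (-11 - (1)·0.8000) / (2) = -5.9000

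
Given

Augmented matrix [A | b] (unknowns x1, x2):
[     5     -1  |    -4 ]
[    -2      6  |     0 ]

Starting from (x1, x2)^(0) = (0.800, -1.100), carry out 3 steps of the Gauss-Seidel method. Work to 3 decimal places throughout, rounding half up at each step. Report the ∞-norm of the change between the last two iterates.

0.010

Iteration 1:
  x1 = (-4 - (-1)·-1.100) / (5) = -1.020
  x2 = (0 - (-2)·-1.020) / (6) = -0.340
Iteration 2:
  x1 = (-4 - (-1)·-0.340) / (5) = -0.868
  x2 = (0 - (-2)·-0.868) / (6) = -0.289
Iteration 3:
  x1 = (-4 - (-1)·-0.289) / (5) = -0.858
  x2 = (0 - (-2)·-0.858) / (6) = -0.286
Change: (0.010, 0.003) → max |·| = 0.010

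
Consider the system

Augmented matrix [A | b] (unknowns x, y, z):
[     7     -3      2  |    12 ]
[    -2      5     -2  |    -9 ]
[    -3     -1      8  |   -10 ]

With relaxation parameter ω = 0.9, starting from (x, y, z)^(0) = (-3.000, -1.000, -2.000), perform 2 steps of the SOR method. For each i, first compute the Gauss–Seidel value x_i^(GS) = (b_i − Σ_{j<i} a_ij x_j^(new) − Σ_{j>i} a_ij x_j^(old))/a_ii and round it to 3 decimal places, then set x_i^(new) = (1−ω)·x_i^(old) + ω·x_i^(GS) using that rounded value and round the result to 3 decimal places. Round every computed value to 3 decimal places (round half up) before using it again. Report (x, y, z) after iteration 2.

Iteration 1:
  x: GS value = (12 - (-3)·-1.000 - (2)·-2.000) / (7) = 1.857;  x ← (1−ω)·-3.000 + ω·1.857 = 1.371
  y: GS value = (-9 - (-2)·1.371 - (-2)·-2.000) / (5) = -2.052;  y ← (1−ω)·-1.000 + ω·-2.052 = -1.947
  z: GS value = (-10 - (-3)·1.371 - (-1)·-1.947) / (8) = -0.979;  z ← (1−ω)·-2.000 + ω·-0.979 = -1.081
Iteration 2:
  x: GS value = (12 - (-3)·-1.947 - (2)·-1.081) / (7) = 1.189;  x ← (1−ω)·1.371 + ω·1.189 = 1.207
  y: GS value = (-9 - (-2)·1.207 - (-2)·-1.081) / (5) = -1.750;  y ← (1−ω)·-1.947 + ω·-1.750 = -1.770
  z: GS value = (-10 - (-3)·1.207 - (-1)·-1.770) / (8) = -1.019;  z ← (1−ω)·-1.081 + ω·-1.019 = -1.025

(1.207, -1.770, -1.025)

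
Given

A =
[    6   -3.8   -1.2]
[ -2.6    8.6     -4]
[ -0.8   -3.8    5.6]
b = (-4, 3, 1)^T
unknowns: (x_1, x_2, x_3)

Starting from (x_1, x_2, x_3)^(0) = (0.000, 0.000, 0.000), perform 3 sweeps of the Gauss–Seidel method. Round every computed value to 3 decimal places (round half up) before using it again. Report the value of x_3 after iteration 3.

0.354

Iteration 1:
  x_1 = (-4 - (-3.8)·0.000 - (-1.2)·0.000) / (6) = -0.667
  x_2 = (3 - (-2.6)·-0.667 - (-4)·0.000) / (8.6) = 0.147
  x_3 = (1 - (-0.8)·-0.667 - (-3.8)·0.147) / (5.6) = 0.183
Iteration 2:
  x_1 = (-4 - (-3.8)·0.147 - (-1.2)·0.183) / (6) = -0.537
  x_2 = (3 - (-2.6)·-0.537 - (-4)·0.183) / (8.6) = 0.272
  x_3 = (1 - (-0.8)·-0.537 - (-3.8)·0.272) / (5.6) = 0.286
Iteration 3:
  x_1 = (-4 - (-3.8)·0.272 - (-1.2)·0.286) / (6) = -0.437
  x_2 = (3 - (-2.6)·-0.437 - (-4)·0.286) / (8.6) = 0.350
  x_3 = (1 - (-0.8)·-0.437 - (-3.8)·0.350) / (5.6) = 0.354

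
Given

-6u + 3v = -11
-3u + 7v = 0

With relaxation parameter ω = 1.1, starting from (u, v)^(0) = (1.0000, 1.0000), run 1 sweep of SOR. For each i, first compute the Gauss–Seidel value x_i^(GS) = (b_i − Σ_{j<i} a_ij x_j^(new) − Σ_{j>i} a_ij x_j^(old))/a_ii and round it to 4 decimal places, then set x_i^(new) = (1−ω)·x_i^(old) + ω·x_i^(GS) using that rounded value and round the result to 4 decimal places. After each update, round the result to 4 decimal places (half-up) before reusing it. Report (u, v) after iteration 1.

Iteration 1:
  u: GS value = (-11 - (3)·1.0000) / (-6) = 2.3333;  u ← (1−ω)·1.0000 + ω·2.3333 = 2.4666
  v: GS value = (0 - (-3)·2.4666) / (7) = 1.0571;  v ← (1−ω)·1.0000 + ω·1.0571 = 1.0628

(2.4666, 1.0628)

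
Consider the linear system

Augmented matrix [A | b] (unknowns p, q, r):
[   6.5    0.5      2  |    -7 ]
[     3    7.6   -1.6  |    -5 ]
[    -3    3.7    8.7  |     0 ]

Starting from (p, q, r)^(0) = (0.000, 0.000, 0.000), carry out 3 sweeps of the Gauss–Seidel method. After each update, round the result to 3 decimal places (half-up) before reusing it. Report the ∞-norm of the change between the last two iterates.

Iteration 1:
  p = (-7 - (0.5)·0.000 - (2)·0.000) / (6.5) = -1.077
  q = (-5 - (3)·-1.077 - (-1.6)·0.000) / (7.6) = -0.233
  r = (0 - (-3)·-1.077 - (3.7)·-0.233) / (8.7) = -0.272
Iteration 2:
  p = (-7 - (0.5)·-0.233 - (2)·-0.272) / (6.5) = -0.975
  q = (-5 - (3)·-0.975 - (-1.6)·-0.272) / (7.6) = -0.330
  r = (0 - (-3)·-0.975 - (3.7)·-0.330) / (8.7) = -0.196
Iteration 3:
  p = (-7 - (0.5)·-0.330 - (2)·-0.196) / (6.5) = -0.991
  q = (-5 - (3)·-0.991 - (-1.6)·-0.196) / (7.6) = -0.308
  r = (0 - (-3)·-0.991 - (3.7)·-0.308) / (8.7) = -0.211
Change: (-0.016, 0.022, -0.015) → max |·| = 0.022

0.022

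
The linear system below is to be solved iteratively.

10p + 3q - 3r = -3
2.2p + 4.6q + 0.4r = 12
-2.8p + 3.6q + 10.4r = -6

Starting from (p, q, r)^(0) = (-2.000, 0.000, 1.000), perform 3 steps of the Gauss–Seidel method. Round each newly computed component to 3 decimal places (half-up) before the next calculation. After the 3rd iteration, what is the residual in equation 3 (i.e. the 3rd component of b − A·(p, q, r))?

0.004

Iteration 1:
  p = (-3 - (3)·0.000 - (-3)·1.000) / (10) = 0.000
  q = (12 - (2.2)·0.000 - (0.4)·1.000) / (4.6) = 2.522
  r = (-6 - (-2.8)·0.000 - (3.6)·2.522) / (10.4) = -1.450
Iteration 2:
  p = (-3 - (3)·2.522 - (-3)·-1.450) / (10) = -1.492
  q = (12 - (2.2)·-1.492 - (0.4)·-1.450) / (4.6) = 3.448
  r = (-6 - (-2.8)·-1.492 - (3.6)·3.448) / (10.4) = -2.172
Iteration 3:
  p = (-3 - (3)·3.448 - (-3)·-2.172) / (10) = -1.986
  q = (12 - (2.2)·-1.986 - (0.4)·-2.172) / (4.6) = 3.747
  r = (-6 - (-2.8)·-1.986 - (3.6)·3.747) / (10.4) = -2.409
Residual b − A·x = (-1.608, 0.097, 0.004)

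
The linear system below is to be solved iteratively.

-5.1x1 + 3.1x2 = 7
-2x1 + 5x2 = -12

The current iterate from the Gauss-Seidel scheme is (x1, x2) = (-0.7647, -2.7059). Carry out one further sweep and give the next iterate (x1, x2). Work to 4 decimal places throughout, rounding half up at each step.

One sweep:
  x1 = (7 - (3.1)·-2.7059) / (-5.1) = -3.0173
  x2 = (-12 - (-2)·-3.0173) / (5) = -3.6069

(-3.0173, -3.6069)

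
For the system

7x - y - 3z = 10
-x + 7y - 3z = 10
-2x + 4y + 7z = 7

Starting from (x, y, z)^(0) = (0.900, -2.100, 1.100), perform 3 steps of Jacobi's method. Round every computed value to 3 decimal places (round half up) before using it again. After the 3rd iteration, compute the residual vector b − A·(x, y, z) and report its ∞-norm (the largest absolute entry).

Iteration 1:
  x = (10 - (-1)·-2.100 - (-3)·1.100) / (7) = 1.600
  y = (10 - (-1)·0.900 - (-3)·1.100) / (7) = 2.029
  z = (7 - (-2)·0.900 - (4)·-2.100) / (7) = 2.457
Iteration 2:
  x = (10 - (-1)·2.029 - (-3)·2.457) / (7) = 2.771
  y = (10 - (-1)·1.600 - (-3)·2.457) / (7) = 2.710
  z = (7 - (-2)·1.600 - (4)·2.029) / (7) = 0.298
Iteration 3:
  x = (10 - (-1)·2.710 - (-3)·0.298) / (7) = 1.943
  y = (10 - (-1)·2.771 - (-3)·0.298) / (7) = 1.952
  z = (7 - (-2)·2.771 - (4)·2.710) / (7) = 0.243
Residual b − A·x = (-0.920, -0.992, 1.377); ∞-norm = 1.377

1.377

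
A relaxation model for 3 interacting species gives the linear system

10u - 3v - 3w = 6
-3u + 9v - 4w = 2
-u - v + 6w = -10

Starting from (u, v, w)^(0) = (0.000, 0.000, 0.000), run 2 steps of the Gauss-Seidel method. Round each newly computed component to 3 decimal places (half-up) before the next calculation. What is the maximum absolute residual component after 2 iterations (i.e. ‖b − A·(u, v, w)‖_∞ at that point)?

2.867

Iteration 1:
  u = (6 - (-3)·0.000 - (-3)·0.000) / (10) = 0.600
  v = (2 - (-3)·0.600 - (-4)·0.000) / (9) = 0.422
  w = (-10 - (-1)·0.600 - (-1)·0.422) / (6) = -1.496
Iteration 2:
  u = (6 - (-3)·0.422 - (-3)·-1.496) / (10) = 0.278
  v = (2 - (-3)·0.278 - (-4)·-1.496) / (9) = -0.350
  w = (-10 - (-1)·0.278 - (-1)·-0.350) / (6) = -1.679
Residual b − A·x = (-2.867, -0.732, 0.002); ∞-norm = 2.867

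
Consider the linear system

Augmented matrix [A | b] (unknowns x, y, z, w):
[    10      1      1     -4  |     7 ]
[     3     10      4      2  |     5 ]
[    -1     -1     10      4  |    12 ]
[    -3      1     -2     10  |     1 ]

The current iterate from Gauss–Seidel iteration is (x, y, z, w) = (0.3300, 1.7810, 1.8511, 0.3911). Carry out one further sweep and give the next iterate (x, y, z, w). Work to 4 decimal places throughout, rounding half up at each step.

One sweep:
  x = (7 - (1)·1.7810 - (1)·1.8511 - (-4)·0.3911) / (10) = 0.4932
  y = (5 - (3)·0.4932 - (4)·1.8511 - (2)·0.3911) / (10) = -0.4666
  z = (12 - (-1)·0.4932 - (-1)·-0.4666 - (4)·0.3911) / (10) = 1.0462
  w = (1 - (-3)·0.4932 - (1)·-0.4666 - (-2)·1.0462) / (10) = 0.5039

(0.4932, -0.4666, 1.0462, 0.5039)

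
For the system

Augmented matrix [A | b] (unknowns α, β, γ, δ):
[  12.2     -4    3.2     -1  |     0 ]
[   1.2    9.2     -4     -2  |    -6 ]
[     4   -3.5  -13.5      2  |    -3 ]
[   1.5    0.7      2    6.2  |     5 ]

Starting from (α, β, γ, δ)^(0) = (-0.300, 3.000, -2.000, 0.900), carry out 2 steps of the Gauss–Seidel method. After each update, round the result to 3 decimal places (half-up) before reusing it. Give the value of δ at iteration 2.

0.996

Iteration 1:
  α = (0 - (-4)·3.000 - (3.2)·-2.000 - (-1)·0.900) / (12.2) = 1.582
  β = (-6 - (1.2)·1.582 - (-4)·-2.000 - (-2)·0.900) / (9.2) = -1.532
  γ = (-3 - (4)·1.582 - (-3.5)·-1.532 - (2)·0.900) / (-13.5) = 1.221
  δ = (5 - (1.5)·1.582 - (0.7)·-1.532 - (2)·1.221) / (6.2) = 0.203
Iteration 2:
  α = (0 - (-4)·-1.532 - (3.2)·1.221 - (-1)·0.203) / (12.2) = -0.806
  β = (-6 - (1.2)·-0.806 - (-4)·1.221 - (-2)·0.203) / (9.2) = 0.028
  γ = (-3 - (4)·-0.806 - (-3.5)·0.028 - (2)·0.203) / (-13.5) = 0.006
  δ = (5 - (1.5)·-0.806 - (0.7)·0.028 - (2)·0.006) / (6.2) = 0.996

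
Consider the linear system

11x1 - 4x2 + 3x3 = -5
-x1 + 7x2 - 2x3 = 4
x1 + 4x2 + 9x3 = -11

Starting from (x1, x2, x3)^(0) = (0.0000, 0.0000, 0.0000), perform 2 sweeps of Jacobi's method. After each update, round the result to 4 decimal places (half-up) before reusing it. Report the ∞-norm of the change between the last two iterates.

0.5411

Iteration 1:
  x1 = (-5 - (-4)·0.0000 - (3)·0.0000) / (11) = -0.4545
  x2 = (4 - (-1)·0.0000 - (-2)·0.0000) / (7) = 0.5714
  x3 = (-11 - (1)·0.0000 - (4)·0.0000) / (9) = -1.2222
Iteration 2:
  x1 = (-5 - (-4)·0.5714 - (3)·-1.2222) / (11) = 0.0866
  x2 = (4 - (-1)·-0.4545 - (-2)·-1.2222) / (7) = 0.1573
  x3 = (-11 - (1)·-0.4545 - (4)·0.5714) / (9) = -1.4257
Change: (0.5411, -0.4141, -0.2035) → max |·| = 0.5411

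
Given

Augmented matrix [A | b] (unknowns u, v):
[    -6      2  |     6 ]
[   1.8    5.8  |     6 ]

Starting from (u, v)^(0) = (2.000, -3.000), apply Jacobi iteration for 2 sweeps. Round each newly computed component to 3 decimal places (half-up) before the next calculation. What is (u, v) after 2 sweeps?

(-0.862, 1.655)

Iteration 1:
  u = (6 - (2)·-3.000) / (-6) = -2.000
  v = (6 - (1.8)·2.000) / (5.8) = 0.414
Iteration 2:
  u = (6 - (2)·0.414) / (-6) = -0.862
  v = (6 - (1.8)·-2.000) / (5.8) = 1.655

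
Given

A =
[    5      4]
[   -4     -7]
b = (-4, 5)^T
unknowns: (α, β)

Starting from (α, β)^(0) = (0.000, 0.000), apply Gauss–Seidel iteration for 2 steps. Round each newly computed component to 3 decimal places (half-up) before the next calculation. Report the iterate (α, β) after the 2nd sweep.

Iteration 1:
  α = (-4 - (4)·0.000) / (5) = -0.800
  β = (5 - (-4)·-0.800) / (-7) = -0.257
Iteration 2:
  α = (-4 - (4)·-0.257) / (5) = -0.594
  β = (5 - (-4)·-0.594) / (-7) = -0.375

(-0.594, -0.375)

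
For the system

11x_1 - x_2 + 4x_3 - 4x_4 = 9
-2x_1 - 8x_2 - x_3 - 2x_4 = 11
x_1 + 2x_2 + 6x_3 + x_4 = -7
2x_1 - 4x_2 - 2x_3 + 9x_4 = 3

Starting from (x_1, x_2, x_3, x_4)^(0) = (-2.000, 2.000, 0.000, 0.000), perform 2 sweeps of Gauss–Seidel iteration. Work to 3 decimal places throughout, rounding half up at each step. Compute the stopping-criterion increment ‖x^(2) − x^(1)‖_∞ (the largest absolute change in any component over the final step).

Iteration 1:
  x_1 = (9 - (-1)·2.000 - (4)·0.000 - (-4)·0.000) / (11) = 1.000
  x_2 = (11 - (-2)·1.000 - (-1)·0.000 - (-2)·0.000) / (-8) = -1.625
  x_3 = (-7 - (1)·1.000 - (2)·-1.625 - (1)·0.000) / (6) = -0.792
  x_4 = (3 - (2)·1.000 - (-4)·-1.625 - (-2)·-0.792) / (9) = -0.787
Iteration 2:
  x_1 = (9 - (-1)·-1.625 - (4)·-0.792 - (-4)·-0.787) / (11) = 0.672
  x_2 = (11 - (-2)·0.672 - (-1)·-0.792 - (-2)·-0.787) / (-8) = -1.247
  x_3 = (-7 - (1)·0.672 - (2)·-1.247 - (1)·-0.787) / (6) = -0.732
  x_4 = (3 - (2)·0.672 - (-4)·-1.247 - (-2)·-0.732) / (9) = -0.533
Change: (-0.328, 0.378, 0.060, 0.254) → max |·| = 0.378

0.378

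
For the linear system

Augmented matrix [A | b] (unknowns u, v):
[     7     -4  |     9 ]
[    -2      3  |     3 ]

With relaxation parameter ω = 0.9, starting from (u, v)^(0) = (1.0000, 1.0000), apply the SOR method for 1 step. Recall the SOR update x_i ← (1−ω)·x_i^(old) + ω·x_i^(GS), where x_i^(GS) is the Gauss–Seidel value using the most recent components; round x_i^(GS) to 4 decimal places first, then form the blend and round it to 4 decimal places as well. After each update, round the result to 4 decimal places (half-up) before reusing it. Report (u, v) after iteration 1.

Iteration 1:
  u: GS value = (9 - (-4)·1.0000) / (7) = 1.8571;  u ← (1−ω)·1.0000 + ω·1.8571 = 1.7714
  v: GS value = (3 - (-2)·1.7714) / (3) = 2.1809;  v ← (1−ω)·1.0000 + ω·2.1809 = 2.0628

(1.7714, 2.0628)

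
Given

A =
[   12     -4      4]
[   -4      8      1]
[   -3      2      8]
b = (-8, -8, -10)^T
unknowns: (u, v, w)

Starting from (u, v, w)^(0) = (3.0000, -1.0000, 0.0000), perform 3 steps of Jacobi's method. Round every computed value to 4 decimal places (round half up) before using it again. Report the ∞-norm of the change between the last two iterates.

Iteration 1:
  u = (-8 - (-4)·-1.0000 - (4)·0.0000) / (12) = -1.0000
  v = (-8 - (-4)·3.0000 - (1)·0.0000) / (8) = 0.5000
  w = (-10 - (-3)·3.0000 - (2)·-1.0000) / (8) = 0.1250
Iteration 2:
  u = (-8 - (-4)·0.5000 - (4)·0.1250) / (12) = -0.5417
  v = (-8 - (-4)·-1.0000 - (1)·0.1250) / (8) = -1.5156
  w = (-10 - (-3)·-1.0000 - (2)·0.5000) / (8) = -1.7500
Iteration 3:
  u = (-8 - (-4)·-1.5156 - (4)·-1.7500) / (12) = -0.5885
  v = (-8 - (-4)·-0.5417 - (1)·-1.7500) / (8) = -1.0521
  w = (-10 - (-3)·-0.5417 - (2)·-1.5156) / (8) = -1.0742
Change: (-0.0468, 0.4635, 0.6758) → max |·| = 0.6758

0.6758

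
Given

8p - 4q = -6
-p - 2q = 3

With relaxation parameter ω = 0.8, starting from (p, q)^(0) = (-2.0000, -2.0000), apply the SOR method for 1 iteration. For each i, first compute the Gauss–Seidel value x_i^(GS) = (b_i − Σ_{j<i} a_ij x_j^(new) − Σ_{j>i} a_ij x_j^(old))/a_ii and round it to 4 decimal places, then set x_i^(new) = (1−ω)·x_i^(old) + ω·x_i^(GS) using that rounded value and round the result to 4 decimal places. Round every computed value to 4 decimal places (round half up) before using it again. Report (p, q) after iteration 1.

Iteration 1:
  p: GS value = (-6 - (-4)·-2.0000) / (8) = -1.7500;  p ← (1−ω)·-2.0000 + ω·-1.7500 = -1.8000
  q: GS value = (3 - (-1)·-1.8000) / (-2) = -0.6000;  q ← (1−ω)·-2.0000 + ω·-0.6000 = -0.8800

(-1.8000, -0.8800)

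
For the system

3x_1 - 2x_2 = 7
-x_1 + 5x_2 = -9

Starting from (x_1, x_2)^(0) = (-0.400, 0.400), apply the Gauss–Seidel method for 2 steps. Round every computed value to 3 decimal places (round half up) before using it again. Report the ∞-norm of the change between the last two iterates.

Iteration 1:
  x_1 = (7 - (-2)·0.400) / (3) = 2.600
  x_2 = (-9 - (-1)·2.600) / (5) = -1.280
Iteration 2:
  x_1 = (7 - (-2)·-1.280) / (3) = 1.480
  x_2 = (-9 - (-1)·1.480) / (5) = -1.504
Change: (-1.120, -0.224) → max |·| = 1.120

1.120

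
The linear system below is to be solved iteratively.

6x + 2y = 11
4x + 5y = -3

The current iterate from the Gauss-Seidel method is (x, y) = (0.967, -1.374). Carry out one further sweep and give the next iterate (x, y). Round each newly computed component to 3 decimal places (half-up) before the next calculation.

(2.291, -2.433)

One sweep:
  x = (11 - (2)·-1.374) / (6) = 2.291
  y = (-3 - (4)·2.291) / (5) = -2.433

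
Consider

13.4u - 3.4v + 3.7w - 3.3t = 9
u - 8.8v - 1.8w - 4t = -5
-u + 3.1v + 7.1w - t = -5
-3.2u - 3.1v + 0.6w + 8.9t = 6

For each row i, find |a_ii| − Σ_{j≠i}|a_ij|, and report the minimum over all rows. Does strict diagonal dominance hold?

2

row 1: |13.4| − (3.4+3.7+3.3) = 3
row 2: |-8.8| − (1+1.8+4) = 2
row 3: |7.1| − (1+3.1+1) = 2
row 4: |8.9| − (3.2+3.1+0.6) = 2
minimum over rows = 2 → strictly diagonally dominant (convergence guaranteed)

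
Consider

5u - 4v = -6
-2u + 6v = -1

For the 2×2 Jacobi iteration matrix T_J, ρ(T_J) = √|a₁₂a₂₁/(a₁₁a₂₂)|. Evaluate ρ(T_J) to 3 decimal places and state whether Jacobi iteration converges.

0.516

a₁₂a₂₁/(a₁₁a₂₂) = (-4)·(-2) / ((5)·(6)) = 0.266667
ρ = √|0.266667| = √0.266667 = 0.516
ρ < 1, so Jacobi converges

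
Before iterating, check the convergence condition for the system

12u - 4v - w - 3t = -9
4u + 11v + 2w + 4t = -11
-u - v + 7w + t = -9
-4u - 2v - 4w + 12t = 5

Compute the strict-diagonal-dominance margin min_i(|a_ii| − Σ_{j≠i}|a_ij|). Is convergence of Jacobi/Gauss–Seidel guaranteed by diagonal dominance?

row 1: |12| − (4+1+3) = 4
row 2: |11| − (4+2+4) = 1
row 3: |7| − (1+1+1) = 4
row 4: |12| − (4+2+4) = 2
minimum over rows = 1 → strictly diagonally dominant (convergence guaranteed)

1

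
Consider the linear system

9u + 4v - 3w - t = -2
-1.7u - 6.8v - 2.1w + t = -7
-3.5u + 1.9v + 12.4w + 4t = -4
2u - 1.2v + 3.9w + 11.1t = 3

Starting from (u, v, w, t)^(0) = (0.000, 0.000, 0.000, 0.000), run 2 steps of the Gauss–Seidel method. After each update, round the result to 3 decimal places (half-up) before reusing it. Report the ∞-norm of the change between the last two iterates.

Iteration 1:
  u = (-2 - (4)·0.000 - (-3)·0.000 - (-1)·0.000) / (9) = -0.222
  v = (-7 - (-1.7)·-0.222 - (-2.1)·0.000 - (1)·0.000) / (-6.8) = 1.085
  w = (-4 - (-3.5)·-0.222 - (1.9)·1.085 - (4)·0.000) / (12.4) = -0.551
  t = (3 - (2)·-0.222 - (-1.2)·1.085 - (3.9)·-0.551) / (11.1) = 0.621
Iteration 2:
  u = (-2 - (4)·1.085 - (-3)·-0.551 - (-1)·0.621) / (9) = -0.819
  v = (-7 - (-1.7)·-0.819 - (-2.1)·-0.551 - (1)·0.621) / (-6.8) = 1.496
  w = (-4 - (-3.5)·-0.819 - (1.9)·1.496 - (4)·0.621) / (12.4) = -0.983
  t = (3 - (2)·-0.819 - (-1.2)·1.496 - (3.9)·-0.983) / (11.1) = 0.925
Change: (-0.597, 0.411, -0.432, 0.304) → max |·| = 0.597

0.597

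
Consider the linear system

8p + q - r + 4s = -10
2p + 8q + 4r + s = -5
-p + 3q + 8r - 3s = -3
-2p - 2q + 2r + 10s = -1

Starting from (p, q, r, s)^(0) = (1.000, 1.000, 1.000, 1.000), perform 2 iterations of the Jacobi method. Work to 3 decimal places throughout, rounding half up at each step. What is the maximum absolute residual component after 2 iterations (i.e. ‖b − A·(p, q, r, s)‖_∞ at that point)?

Iteration 1:
  p = (-10 - (1)·1.000 - (-1)·1.000 - (4)·1.000) / (8) = -1.750
  q = (-5 - (2)·1.000 - (4)·1.000 - (1)·1.000) / (8) = -1.500
  r = (-3 - (-1)·1.000 - (3)·1.000 - (-3)·1.000) / (8) = -0.250
  s = (-1 - (-2)·1.000 - (-2)·1.000 - (2)·1.000) / (10) = 0.100
Iteration 2:
  p = (-10 - (1)·-1.500 - (-1)·-0.250 - (4)·0.100) / (8) = -1.144
  q = (-5 - (2)·-1.750 - (4)·-0.250 - (1)·0.100) / (8) = -0.075
  r = (-3 - (-1)·-1.750 - (3)·-1.500 - (-3)·0.100) / (8) = 0.006
  s = (-1 - (-2)·-1.750 - (-2)·-1.500 - (2)·-0.250) / (10) = -0.700
Residual b − A·x = (2.033, -1.436, -6.067, 3.550); ∞-norm = 6.067

6.067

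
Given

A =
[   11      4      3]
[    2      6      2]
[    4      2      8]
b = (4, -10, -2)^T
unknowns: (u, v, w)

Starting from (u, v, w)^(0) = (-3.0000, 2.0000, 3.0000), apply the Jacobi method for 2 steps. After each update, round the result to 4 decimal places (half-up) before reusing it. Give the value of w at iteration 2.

0.7576

Iteration 1:
  u = (4 - (4)·2.0000 - (3)·3.0000) / (11) = -1.1818
  v = (-10 - (2)·-3.0000 - (2)·3.0000) / (6) = -1.6667
  w = (-2 - (4)·-3.0000 - (2)·2.0000) / (8) = 0.7500
Iteration 2:
  u = (4 - (4)·-1.6667 - (3)·0.7500) / (11) = 0.7652
  v = (-10 - (2)·-1.1818 - (2)·0.7500) / (6) = -1.5227
  w = (-2 - (4)·-1.1818 - (2)·-1.6667) / (8) = 0.7576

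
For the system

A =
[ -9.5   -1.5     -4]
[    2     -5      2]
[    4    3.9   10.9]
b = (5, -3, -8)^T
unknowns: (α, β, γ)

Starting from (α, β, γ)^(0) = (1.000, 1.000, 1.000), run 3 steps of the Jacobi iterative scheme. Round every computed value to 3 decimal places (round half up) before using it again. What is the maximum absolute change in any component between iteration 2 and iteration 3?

Iteration 1:
  α = (5 - (-1.5)·1.000 - (-4)·1.000) / (-9.5) = -1.105
  β = (-3 - (2)·1.000 - (2)·1.000) / (-5) = 1.400
  γ = (-8 - (4)·1.000 - (3.9)·1.000) / (10.9) = -1.459
Iteration 2:
  α = (5 - (-1.5)·1.400 - (-4)·-1.459) / (-9.5) = -0.133
  β = (-3 - (2)·-1.105 - (2)·-1.459) / (-5) = -0.426
  γ = (-8 - (4)·-1.105 - (3.9)·1.400) / (10.9) = -0.829
Iteration 3:
  α = (5 - (-1.5)·-0.426 - (-4)·-0.829) / (-9.5) = -0.110
  β = (-3 - (2)·-0.133 - (2)·-0.829) / (-5) = 0.215
  γ = (-8 - (4)·-0.133 - (3.9)·-0.426) / (10.9) = -0.533
Change: (0.023, 0.641, 0.296) → max |·| = 0.641

0.641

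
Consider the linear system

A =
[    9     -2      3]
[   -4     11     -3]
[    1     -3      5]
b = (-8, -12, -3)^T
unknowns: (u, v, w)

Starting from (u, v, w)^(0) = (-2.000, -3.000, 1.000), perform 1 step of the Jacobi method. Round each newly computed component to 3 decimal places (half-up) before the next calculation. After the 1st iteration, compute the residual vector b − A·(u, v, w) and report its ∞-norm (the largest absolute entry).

Iteration 1:
  u = (-8 - (-2)·-3.000 - (3)·1.000) / (9) = -1.889
  v = (-12 - (-4)·-2.000 - (-3)·1.000) / (11) = -1.545
  w = (-3 - (1)·-2.000 - (-3)·-3.000) / (5) = -2.000
Residual b − A·x = (11.911, -8.561, 4.254); ∞-norm = 11.911

11.911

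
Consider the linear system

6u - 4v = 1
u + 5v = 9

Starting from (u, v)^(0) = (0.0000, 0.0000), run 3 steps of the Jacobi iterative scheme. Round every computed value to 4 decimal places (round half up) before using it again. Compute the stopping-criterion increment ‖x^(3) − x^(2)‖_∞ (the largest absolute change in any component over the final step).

Iteration 1:
  u = (1 - (-4)·0.0000) / (6) = 0.1667
  v = (9 - (1)·0.0000) / (5) = 1.8000
Iteration 2:
  u = (1 - (-4)·1.8000) / (6) = 1.3667
  v = (9 - (1)·0.1667) / (5) = 1.7667
Iteration 3:
  u = (1 - (-4)·1.7667) / (6) = 1.3445
  v = (9 - (1)·1.3667) / (5) = 1.5267
Change: (-0.0222, -0.2400) → max |·| = 0.2400

0.2400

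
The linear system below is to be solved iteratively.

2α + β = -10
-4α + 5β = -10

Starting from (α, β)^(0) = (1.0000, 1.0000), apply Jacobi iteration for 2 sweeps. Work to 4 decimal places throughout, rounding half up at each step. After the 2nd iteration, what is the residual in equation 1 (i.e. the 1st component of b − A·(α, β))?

Iteration 1:
  α = (-10 - (1)·1.0000) / (2) = -5.5000
  β = (-10 - (-4)·1.0000) / (5) = -1.2000
Iteration 2:
  α = (-10 - (1)·-1.2000) / (2) = -4.4000
  β = (-10 - (-4)·-5.5000) / (5) = -6.4000
Residual b − A·x = (5.2000, 4.4000)

5.2000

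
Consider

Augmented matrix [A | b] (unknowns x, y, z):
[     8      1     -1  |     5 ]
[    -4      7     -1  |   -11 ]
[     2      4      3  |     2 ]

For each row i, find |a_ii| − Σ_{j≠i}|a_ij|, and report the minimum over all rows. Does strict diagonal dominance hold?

row 1: |8| − (1+1) = 6
row 2: |7| − (4+1) = 2
row 3: |3| − (2+4) = -3
minimum over rows = -3 → not strictly diagonally dominant

-3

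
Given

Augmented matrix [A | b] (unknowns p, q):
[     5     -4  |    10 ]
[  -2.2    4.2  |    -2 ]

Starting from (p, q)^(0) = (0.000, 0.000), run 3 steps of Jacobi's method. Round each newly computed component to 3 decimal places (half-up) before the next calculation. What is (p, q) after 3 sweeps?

(2.457, 0.372)

Iteration 1:
  p = (10 - (-4)·0.000) / (5) = 2.000
  q = (-2 - (-2.2)·0.000) / (4.2) = -0.476
Iteration 2:
  p = (10 - (-4)·-0.476) / (5) = 1.619
  q = (-2 - (-2.2)·2.000) / (4.2) = 0.571
Iteration 3:
  p = (10 - (-4)·0.571) / (5) = 2.457
  q = (-2 - (-2.2)·1.619) / (4.2) = 0.372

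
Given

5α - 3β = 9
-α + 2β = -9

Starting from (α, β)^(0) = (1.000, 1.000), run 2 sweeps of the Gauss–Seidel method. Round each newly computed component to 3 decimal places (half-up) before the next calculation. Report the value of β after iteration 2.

Iteration 1:
  α = (9 - (-3)·1.000) / (5) = 2.400
  β = (-9 - (-1)·2.400) / (2) = -3.300
Iteration 2:
  α = (9 - (-3)·-3.300) / (5) = -0.180
  β = (-9 - (-1)·-0.180) / (2) = -4.590

-4.590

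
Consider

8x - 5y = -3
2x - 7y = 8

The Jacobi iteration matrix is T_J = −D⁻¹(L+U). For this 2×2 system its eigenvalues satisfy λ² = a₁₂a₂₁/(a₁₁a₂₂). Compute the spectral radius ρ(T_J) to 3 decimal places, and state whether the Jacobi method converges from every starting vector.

a₁₂a₂₁/(a₁₁a₂₂) = (-5)·(2) / ((8)·(-7)) = 0.178571
ρ = √|0.178571| = √0.178571 = 0.423
ρ < 1, so Jacobi converges

0.423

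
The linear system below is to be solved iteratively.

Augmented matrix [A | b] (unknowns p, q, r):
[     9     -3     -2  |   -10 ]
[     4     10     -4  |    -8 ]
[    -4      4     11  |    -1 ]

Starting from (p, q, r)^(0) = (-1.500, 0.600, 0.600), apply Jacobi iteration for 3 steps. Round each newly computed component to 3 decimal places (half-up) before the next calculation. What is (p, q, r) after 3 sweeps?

(-1.474, -0.440, -0.257)

Iteration 1:
  p = (-10 - (-3)·0.600 - (-2)·0.600) / (9) = -0.778
  q = (-8 - (4)·-1.500 - (-4)·0.600) / (10) = 0.040
  r = (-1 - (-4)·-1.500 - (4)·0.600) / (11) = -0.855
Iteration 2:
  p = (-10 - (-3)·0.040 - (-2)·-0.855) / (9) = -1.288
  q = (-8 - (4)·-0.778 - (-4)·-0.855) / (10) = -0.831
  r = (-1 - (-4)·-0.778 - (4)·0.040) / (11) = -0.388
Iteration 3:
  p = (-10 - (-3)·-0.831 - (-2)·-0.388) / (9) = -1.474
  q = (-8 - (4)·-1.288 - (-4)·-0.388) / (10) = -0.440
  r = (-1 - (-4)·-1.288 - (4)·-0.831) / (11) = -0.257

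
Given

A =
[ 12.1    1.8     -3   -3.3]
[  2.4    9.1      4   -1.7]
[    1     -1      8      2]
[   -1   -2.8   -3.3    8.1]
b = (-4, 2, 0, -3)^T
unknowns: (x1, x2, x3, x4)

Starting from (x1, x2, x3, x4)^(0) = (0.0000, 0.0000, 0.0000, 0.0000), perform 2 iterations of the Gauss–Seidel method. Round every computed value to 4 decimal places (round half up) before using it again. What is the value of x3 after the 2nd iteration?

Iteration 1:
  x1 = (-4 - (1.8)·0.0000 - (-3)·0.0000 - (-3.3)·0.0000) / (12.1) = -0.3306
  x2 = (2 - (2.4)·-0.3306 - (4)·0.0000 - (-1.7)·0.0000) / (9.1) = 0.3070
  x3 = (0 - (1)·-0.3306 - (-1)·0.3070 - (2)·0.0000) / (8) = 0.0797
  x4 = (-3 - (-1)·-0.3306 - (-2.8)·0.3070 - (-3.3)·0.0797) / (8.1) = -0.2726
Iteration 2:
  x1 = (-4 - (1.8)·0.3070 - (-3)·0.0797 - (-3.3)·-0.2726) / (12.1) = -0.4308
  x2 = (2 - (2.4)·-0.4308 - (4)·0.0797 - (-1.7)·-0.2726) / (9.1) = 0.2474
  x3 = (0 - (1)·-0.4308 - (-1)·0.2474 - (2)·-0.2726) / (8) = 0.1529
  x4 = (-3 - (-1)·-0.4308 - (-2.8)·0.2474 - (-3.3)·0.1529) / (8.1) = -0.2757

0.1529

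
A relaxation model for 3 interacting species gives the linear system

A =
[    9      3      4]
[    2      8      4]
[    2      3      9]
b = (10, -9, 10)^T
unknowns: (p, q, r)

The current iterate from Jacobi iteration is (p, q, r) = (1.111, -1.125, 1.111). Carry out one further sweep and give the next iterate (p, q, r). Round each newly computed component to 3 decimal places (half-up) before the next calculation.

One sweep:
  p = (10 - (3)·-1.125 - (4)·1.111) / (9) = 0.992
  q = (-9 - (2)·1.111 - (4)·1.111) / (8) = -1.958
  r = (10 - (2)·1.111 - (3)·-1.125) / (9) = 1.239

(0.992, -1.958, 1.239)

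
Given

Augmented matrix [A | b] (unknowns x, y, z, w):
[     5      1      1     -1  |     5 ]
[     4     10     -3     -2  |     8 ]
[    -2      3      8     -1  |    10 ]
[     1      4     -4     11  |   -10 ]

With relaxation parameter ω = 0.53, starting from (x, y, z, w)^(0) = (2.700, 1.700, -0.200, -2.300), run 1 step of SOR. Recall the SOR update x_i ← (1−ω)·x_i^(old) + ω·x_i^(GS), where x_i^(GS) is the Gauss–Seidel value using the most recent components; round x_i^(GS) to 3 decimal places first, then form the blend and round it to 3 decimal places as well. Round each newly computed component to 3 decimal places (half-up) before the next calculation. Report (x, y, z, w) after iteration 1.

Iteration 1:
  x: GS value = (5 - (1)·1.700 - (1)·-0.200 - (-1)·-2.300) / (5) = 0.240;  x ← (1−ω)·2.700 + ω·0.240 = 1.396
  y: GS value = (8 - (4)·1.396 - (-3)·-0.200 - (-2)·-2.300) / (10) = -0.278;  y ← (1−ω)·1.700 + ω·-0.278 = 0.652
  z: GS value = (10 - (-2)·1.396 - (3)·0.652 - (-1)·-2.300) / (8) = 1.067;  z ← (1−ω)·-0.200 + ω·1.067 = 0.472
  w: GS value = (-10 - (1)·1.396 - (4)·0.652 - (-4)·0.472) / (11) = -1.101;  w ← (1−ω)·-2.300 + ω·-1.101 = -1.665

(1.396, 0.652, 0.472, -1.665)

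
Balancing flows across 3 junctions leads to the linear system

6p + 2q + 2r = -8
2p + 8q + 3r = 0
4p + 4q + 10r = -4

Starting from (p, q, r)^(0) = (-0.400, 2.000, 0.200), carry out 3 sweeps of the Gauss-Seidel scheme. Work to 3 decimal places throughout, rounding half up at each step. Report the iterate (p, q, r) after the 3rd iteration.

Iteration 1:
  p = (-8 - (2)·2.000 - (2)·0.200) / (6) = -2.067
  q = (0 - (2)·-2.067 - (3)·0.200) / (8) = 0.442
  r = (-4 - (4)·-2.067 - (4)·0.442) / (10) = 0.250
Iteration 2:
  p = (-8 - (2)·0.442 - (2)·0.250) / (6) = -1.564
  q = (0 - (2)·-1.564 - (3)·0.250) / (8) = 0.297
  r = (-4 - (4)·-1.564 - (4)·0.297) / (10) = 0.107
Iteration 3:
  p = (-8 - (2)·0.297 - (2)·0.107) / (6) = -1.468
  q = (0 - (2)·-1.468 - (3)·0.107) / (8) = 0.327
  r = (-4 - (4)·-1.468 - (4)·0.327) / (10) = 0.056

(-1.468, 0.327, 0.056)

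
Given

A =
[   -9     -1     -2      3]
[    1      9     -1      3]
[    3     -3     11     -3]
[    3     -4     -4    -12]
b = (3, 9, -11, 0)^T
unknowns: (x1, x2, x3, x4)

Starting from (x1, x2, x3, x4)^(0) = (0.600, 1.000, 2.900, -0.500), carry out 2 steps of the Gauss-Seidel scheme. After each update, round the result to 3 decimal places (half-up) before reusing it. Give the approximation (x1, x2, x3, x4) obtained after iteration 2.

(-0.683, 1.284, -0.665, -0.377)

Iteration 1:
  x1 = (3 - (-1)·1.000 - (-2)·2.900 - (3)·-0.500) / (-9) = -1.256
  x2 = (9 - (1)·-1.256 - (-1)·2.900 - (3)·-0.500) / (9) = 1.628
  x3 = (-11 - (3)·-1.256 - (-3)·1.628 - (-3)·-0.500) / (11) = -0.350
  x4 = (0 - (3)·-1.256 - (-4)·1.628 - (-4)·-0.350) / (-12) = -0.740
Iteration 2:
  x1 = (3 - (-1)·1.628 - (-2)·-0.350 - (3)·-0.740) / (-9) = -0.683
  x2 = (9 - (1)·-0.683 - (-1)·-0.350 - (3)·-0.740) / (9) = 1.284
  x3 = (-11 - (3)·-0.683 - (-3)·1.284 - (-3)·-0.740) / (11) = -0.665
  x4 = (0 - (3)·-0.683 - (-4)·1.284 - (-4)·-0.665) / (-12) = -0.377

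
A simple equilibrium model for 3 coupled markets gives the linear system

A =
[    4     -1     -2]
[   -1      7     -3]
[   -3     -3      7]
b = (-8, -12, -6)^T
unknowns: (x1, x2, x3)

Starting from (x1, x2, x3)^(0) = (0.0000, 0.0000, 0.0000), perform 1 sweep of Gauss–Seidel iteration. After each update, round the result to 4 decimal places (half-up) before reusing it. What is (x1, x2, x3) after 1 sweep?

Iteration 1:
  x1 = (-8 - (-1)·0.0000 - (-2)·0.0000) / (4) = -2.0000
  x2 = (-12 - (-1)·-2.0000 - (-3)·0.0000) / (7) = -2.0000
  x3 = (-6 - (-3)·-2.0000 - (-3)·-2.0000) / (7) = -2.5714

(-2.0000, -2.0000, -2.5714)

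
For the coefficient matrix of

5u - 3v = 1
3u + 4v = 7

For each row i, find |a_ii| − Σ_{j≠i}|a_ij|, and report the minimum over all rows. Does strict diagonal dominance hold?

1

row 1: |5| − (3) = 2
row 2: |4| − (3) = 1
minimum over rows = 1 → strictly diagonally dominant (convergence guaranteed)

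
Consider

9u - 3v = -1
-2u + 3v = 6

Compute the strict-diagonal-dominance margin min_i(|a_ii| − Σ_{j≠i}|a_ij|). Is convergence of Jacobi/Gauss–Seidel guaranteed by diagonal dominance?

1

row 1: |9| − (3) = 6
row 2: |3| − (2) = 1
minimum over rows = 1 → strictly diagonally dominant (convergence guaranteed)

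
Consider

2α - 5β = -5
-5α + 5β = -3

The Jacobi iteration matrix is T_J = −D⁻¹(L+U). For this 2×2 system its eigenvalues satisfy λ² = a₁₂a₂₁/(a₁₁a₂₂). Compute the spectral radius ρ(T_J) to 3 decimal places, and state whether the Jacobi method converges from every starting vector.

1.581

a₁₂a₂₁/(a₁₁a₂₂) = (-5)·(-5) / ((2)·(5)) = 2.500000
ρ = √|2.500000| = √2.500000 = 1.581
ρ > 1, so Jacobi diverges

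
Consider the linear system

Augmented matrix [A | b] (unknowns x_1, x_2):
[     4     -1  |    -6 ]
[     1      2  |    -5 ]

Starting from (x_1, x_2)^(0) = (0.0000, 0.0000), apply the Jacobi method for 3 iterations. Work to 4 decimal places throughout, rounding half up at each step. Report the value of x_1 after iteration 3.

-1.9375

Iteration 1:
  x_1 = (-6 - (-1)·0.0000) / (4) = -1.5000
  x_2 = (-5 - (1)·0.0000) / (2) = -2.5000
Iteration 2:
  x_1 = (-6 - (-1)·-2.5000) / (4) = -2.1250
  x_2 = (-5 - (1)·-1.5000) / (2) = -1.7500
Iteration 3:
  x_1 = (-6 - (-1)·-1.7500) / (4) = -1.9375
  x_2 = (-5 - (1)·-2.1250) / (2) = -1.4375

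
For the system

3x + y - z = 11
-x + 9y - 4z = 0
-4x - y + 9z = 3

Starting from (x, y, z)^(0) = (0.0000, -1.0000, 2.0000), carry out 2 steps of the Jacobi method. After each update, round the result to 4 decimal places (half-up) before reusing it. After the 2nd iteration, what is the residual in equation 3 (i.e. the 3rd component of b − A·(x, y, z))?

Iteration 1:
  x = (11 - (1)·-1.0000 - (-1)·2.0000) / (3) = 4.6667
  y = (0 - (-1)·0.0000 - (-4)·2.0000) / (9) = 0.8889
  z = (3 - (-4)·0.0000 - (-1)·-1.0000) / (9) = 0.2222
Iteration 2:
  x = (11 - (1)·0.8889 - (-1)·0.2222) / (3) = 3.4444
  y = (0 - (-1)·4.6667 - (-4)·0.2222) / (9) = 0.6173
  z = (3 - (-4)·4.6667 - (-1)·0.8889) / (9) = 2.5062
Residual b − A·x = (2.5557, 7.9135, -5.1609)

-5.1609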